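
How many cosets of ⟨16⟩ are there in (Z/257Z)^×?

64

The order of 16 must divide φ(257) = 257 − 1 = 256 = 2^8.
Divisors of 256: 1, 2, 4, 8, 16, 32, 64, 128, 256.
Evaluate successive powers at the divisors of 256:
16^1 ≡ 16
16^2 ≡ 256
16^4 ≡ 1
Thus |⟨16⟩| = ord(16) = 4.
[(Z/257Z)^× : ⟨16⟩] = 256/4 = 64.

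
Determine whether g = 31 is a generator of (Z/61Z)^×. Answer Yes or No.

Yes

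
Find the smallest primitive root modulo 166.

5

φ(166) = φ(2)·φ(83) = 1·82 = 82 = 2 · 41.
g is a primitive root iff g^(82/q) ≢ 1 (mod 166) for each prime q ∈ {2, 41}.
g = 2: gcd(2, 166) = 2 > 1, not a unit — skip.
g = 3: 3^41 ≡ 1 — hits 1, so not a primitive root.
g = 4: gcd(4, 166) = 2 > 1, not a unit — skip.
g = 5: 5^41 ≡ 165; 5^2 ≡ 25 — none is 1, so 5 is a primitive root.
So 5 is the smallest generator of (Z/166Z)^×.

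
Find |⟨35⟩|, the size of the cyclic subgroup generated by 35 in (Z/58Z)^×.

ord(35) | φ(58) = φ(2)·φ(29) = 1·28 = 28 = 2^2 · 7.
Divisors of 28: 1, 2, 4, 7, 14, 28.
Evaluate successive powers at the divisors of 28:
35^1 ≡ 35
35^2 ≡ 7
35^4 ≡ 49
35^7 ≡ 57
35^14 ≡ 1
Hence ord(35) = 14.

14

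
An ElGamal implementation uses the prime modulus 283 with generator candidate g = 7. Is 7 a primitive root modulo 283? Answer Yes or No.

φ(283) = 283 − 1 = 282 = 2 · 3 · 47.
7 is a primitive root mod 283 iff 7^(φ(283)/q) ≢ 1 for every prime q | φ(283), i.e. q ∈ {2, 3, 47}.
7^141 ≡ 1 (mod 283)  [q = 2: ≡ 1 ✗]
7^94 ≡ 44 (mod 283)  [q = 3: ≢ 1 ✓]
7^6 ≡ 204 (mod 283)  [q = 47: ≢ 1 ✓]
The check at q = 2 fails, so 7 generates a proper subgroup.

No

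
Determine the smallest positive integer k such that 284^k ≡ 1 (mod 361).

38

Since 284 ∈ (Z/361Z)^×, its order divides φ(361) = φ(19^2) = 19·(19−1) = 342 = 2 · 3^2 · 19.
Divisors of 342: 1, 2, 3, 6, 9, 18, 19, 38, 57, 114, 171, 342.
Compute 284^d (mod 361) for the divisors d until we hit 1:
284^1 ≡ 284 (mod 361)
284^2 ≡ 153 (mod 361)
284^3 ≡ 132 (mod 361)
284^6 ≡ 96 (mod 361)
284^9 ≡ 37 (mod 361)
284^18 ≡ 286 (mod 361)
284^19 ≡ 360 (mod 361)
284^38 ≡ 1 (mod 361) ✓
So ord_361(284) = 38.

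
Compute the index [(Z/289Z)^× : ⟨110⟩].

34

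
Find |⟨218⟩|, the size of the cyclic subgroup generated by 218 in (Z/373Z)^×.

ord(218) | φ(373) = 373 − 1 = 372 = 2^2 · 3 · 31.
Divisors of 372: 1, 2, 3, 4, 6, 12, 31, 62, 93, 124, 186, 372.
Check 218^d mod 373 for each divisor in increasing order:
218^1 ≡ 218 (mod 373)
218^2 ≡ 153 (mod 373)
218^3 ≡ 157 (mod 373)
218^4 ≡ 283 (mod 373)
218^6 ≡ 31 (mod 373)
218^12 ≡ 215 (mod 373)
218^31 ≡ 304 (mod 373)
218^62 ≡ 285 (mod 373)
218^93 ≡ 104 (mod 373)
218^124 ≡ 284 (mod 373)
218^186 ≡ 372 (mod 373)
218^372 ≡ 1 (mod 373) ✓
The smallest such exponent is 372, so the order of 218 is 372.

372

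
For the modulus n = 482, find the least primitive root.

7

φ(482) = φ(2)·φ(241) = 1·240 = 240 = 2^4 · 3 · 5.
g is a primitive root iff g^(240/q) ≢ 1 (mod 482) for each prime q ∈ {2, 3, 5}.
g = 2: gcd(2, 482) = 2 > 1, not a unit — skip.
g = 3: 3^120 ≡ 1 — hits 1, so not a primitive root.
g = 4: gcd(4, 482) = 2 > 1, not a unit — skip.
g = 5: 5^120 ≡ 1 — hits 1, so not a primitive root.
g = 6: gcd(6, 482) = 2 > 1, not a unit — skip.
g = 7: 7^120 ≡ 481; 7^80 ≡ 15; 7^48 ≡ 91 — none is 1, so 7 is a primitive root.
The smallest primitive root modulo 482 is 7.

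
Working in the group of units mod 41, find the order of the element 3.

8

Since 3 ∈ (Z/41Z)^×, its order divides φ(41) = 41 − 1 = 40 = 2^3 · 5.
Divisors of 40: 1, 2, 4, 5, 8, 10, 20, 40.
Test each divisor d:
3^1 ≡ 3
3^2 ≡ 9
3^4 ≡ 40
3^5 ≡ 38
3^8 ≡ 1
The smallest such exponent is 8, so the order of 3 is 8.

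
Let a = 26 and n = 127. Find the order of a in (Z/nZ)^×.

63

Since 26 ∈ (Z/127Z)^×, its order divides φ(127) = 127 − 1 = 126 = 2 · 3^2 · 7.
Divisors of 126: 1, 2, 3, 6, 7, 9, 14, 18, 21, 42, 63, 126.
Compute 26^d (mod 127) for the divisors d until we hit 1:
26^1 ≡ 26 (mod 127)
26^2 ≡ 41 (mod 127)
26^3 ≡ 50 (mod 127)
26^6 ≡ 87 (mod 127)
26^7 ≡ 103 (mod 127)
26^9 ≡ 32 (mod 127)
26^14 ≡ 68 (mod 127)
26^18 ≡ 8 (mod 127)
26^21 ≡ 19 (mod 127)
26^42 ≡ 107 (mod 127)
26^63 ≡ 1 (mod 127) ✓
Therefore the multiplicative order of 26 modulo 127 is 63.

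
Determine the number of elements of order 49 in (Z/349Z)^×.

0

φ(349) = 349 − 1 = 348 = 2^2 · 3 · 29.
Since (Z/349Z)^× is cyclic of order 348, the number of elements of order d is φ(d) when d | 348 and 0 otherwise.
49 does not divide 348, so no element of (Z/349Z)^× has order 49.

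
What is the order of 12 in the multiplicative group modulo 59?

29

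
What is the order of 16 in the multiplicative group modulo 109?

9

Since 16 ∈ (Z/109Z)^×, its order divides φ(109) = 109 − 1 = 108 = 2^2 · 3^3.
Divisors of 108: 1, 2, 3, 4, 6, 9, 12, 18, 27, 36, 54, 108.
Test each divisor d:
16^1 ≡ 16 (mod 109)
16^2 ≡ 38 (mod 109)
16^3 ≡ 63 (mod 109)
16^4 ≡ 27 (mod 109)
16^6 ≡ 45 (mod 109)
16^9 ≡ 1 (mod 109) ✓
So ord_109(16) = 9.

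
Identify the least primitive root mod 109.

6

φ(109) = 109 − 1 = 108 = 2^2 · 3^3.
Test candidates g = 2, 3, … against the prime factors q ∈ {2, 3} of φ(109): g is a generator iff g^(108/q) ≢ 1 for every such q.
g = 2: 2^54 ≡ 108; 2^36 ≡ 1 — hits 1, so not a primitive root.
g = 3: 3^54 ≡ 1 — hits 1, so not a primitive root.
g = 4: 4^54 ≡ 1 — hits 1, so not a primitive root.
g = 5: 5^54 ≡ 1 — hits 1, so not a primitive root.
g = 6: 6^54 ≡ 108; 6^36 ≡ 63 — none is 1, so 6 is a primitive root.
The smallest primitive root modulo 109 is 6.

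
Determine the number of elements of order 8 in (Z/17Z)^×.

4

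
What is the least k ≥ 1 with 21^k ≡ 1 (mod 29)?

28

The order of 21 must divide φ(29) = 29 − 1 = 28 = 2^2 · 7.
Divisors of 28: 1, 2, 4, 7, 14, 28.
Test each divisor d:
21^1 ≡ 21
21^2 ≡ 6
21^4 ≡ 7
21^7 ≡ 12
21^14 ≡ 28
21^28 ≡ 1
Therefore the multiplicative order of 21 modulo 29 is 28.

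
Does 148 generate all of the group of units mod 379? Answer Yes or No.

φ(379) = 379 − 1 = 378 = 2 · 3^3 · 7.
Test 148^(378/q) mod 379 for each prime factor q of 378:
148^189 ≡ 1 (mod 379)  [q = 2: ≡ 1 ✗]
148^126 ≡ 51 (mod 379)  [q = 3: ≢ 1 ✓]
148^54 ≡ 119 (mod 379)  [q = 7: ≢ 1 ✓]
148^189 ≡ 1 shows ord(148) | 189, strictly less than φ(379); not a primitive root.

No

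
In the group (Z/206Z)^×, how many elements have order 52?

0

φ(206) = φ(2)·φ(103) = 1·102 = 102 = 2 · 3 · 17.
Since (Z/206Z)^× is cyclic of order 102, the number of elements of order d is φ(d) when d | 102 and 0 otherwise.
52 does not divide 102, so no element of (Z/206Z)^× has order 52.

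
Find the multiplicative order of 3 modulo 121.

By Lagrange's theorem, ord_121(3) divides φ(121) = φ(11^2) = 11·(11−1) = 110 = 2 · 5 · 11.
Divisors of 110: 1, 2, 5, 10, 11, 22, 55, 110.
Compute 3^d (mod 121) for the divisors d until we hit 1:
3^1 ≡ 3 (mod 121)
3^2 ≡ 9 (mod 121)
3^5 ≡ 1 (mod 121) ✓
The smallest such exponent is 5, so the order of 3 is 5.

5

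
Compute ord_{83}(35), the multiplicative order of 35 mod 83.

82

The order of 35 must divide φ(83) = 83 − 1 = 82 = 2 · 41.
Divisors of 82: 1, 2, 41, 82.
Check 35^d mod 83 for each divisor in increasing order:
35^1 ≡ 35
35^2 ≡ 63
35^41 ≡ 82
35^82 ≡ 1
Therefore the multiplicative order of 35 modulo 83 is 82.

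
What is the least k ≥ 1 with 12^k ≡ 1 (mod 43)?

The order of 12 must divide φ(43) = 43 − 1 = 42 = 2 · 3 · 7.
Divisors of 42: 1, 2, 3, 6, 7, 14, 21, 42.
Compute 12^d (mod 43) for the divisors d until we hit 1:
12^1 ≡ 12 (mod 43)
12^2 ≡ 15 (mod 43)
12^3 ≡ 8 (mod 43)
12^6 ≡ 21 (mod 43)
12^7 ≡ 37 (mod 43)
12^14 ≡ 36 (mod 43)
12^21 ≡ 42 (mod 43)
12^42 ≡ 1 (mod 43) ✓
Hence ord(12) = 42.

42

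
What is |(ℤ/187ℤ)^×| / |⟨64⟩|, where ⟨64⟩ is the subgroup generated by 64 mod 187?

8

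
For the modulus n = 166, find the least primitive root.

5

φ(166) = φ(2)·φ(83) = 1·82 = 82 = 2 · 41.
Test candidates g = 2, 3, … against the prime factors q ∈ {2, 41} of φ(166): g is a generator iff g^(82/q) ≢ 1 for every such q.
g = 2: gcd(2, 166) = 2 > 1, not a unit — skip.
g = 3: 3^41 ≡ 1 — hits 1, so not a primitive root.
g = 4: gcd(4, 166) = 2 > 1, not a unit — skip.
g = 5: 5^41 ≡ 165; 5^2 ≡ 25 — none is 1, so 5 is a primitive root.
Hence the least primitive root of 166 is 5.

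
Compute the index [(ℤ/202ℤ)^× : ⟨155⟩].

By Lagrange's theorem, ord_202(155) divides φ(202) = φ(2)·φ(101) = 1·100 = 100 = 2^2 · 5^2.
Divisors of 100: 1, 2, 4, 5, 10, 20, 25, 50, 100.
Check 155^d mod 202 for each divisor in increasing order:
155^1 ≡ 155 (mod 202)
155^2 ≡ 189 (mod 202)
155^4 ≡ 169 (mod 202)
155^5 ≡ 137 (mod 202)
155^10 ≡ 185 (mod 202)
155^20 ≡ 87 (mod 202)
155^25 ≡ 1 (mod 202) ✓
Thus |⟨155⟩| = ord(155) = 25.
The index is φ(202) / ord(155) = 100 / 25 = 4.

4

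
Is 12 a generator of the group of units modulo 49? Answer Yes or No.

φ(49) = φ(7^2) = 7·(7−1) = 42 = 2 · 3 · 7.
An element g generates (Z/49Z)^× iff g^(42/q) ≢ 1 (mod 49) for each prime q ∈ {2, 3, 7}.
12^21 ≡ 48 (mod 49)  [q = 2: ≢ 1 ✓]
12^14 ≡ 18 (mod 49)  [q = 3: ≢ 1 ✓]
12^6 ≡ 22 (mod 49)  [q = 7: ≢ 1 ✓]
None equal 1, so ord_49(12) = 42: 12 is a primitive root.

Yes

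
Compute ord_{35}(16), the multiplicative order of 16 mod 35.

3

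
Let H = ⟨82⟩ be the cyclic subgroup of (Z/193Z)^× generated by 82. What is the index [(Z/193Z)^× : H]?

ord(82) | φ(193) = 193 − 1 = 192 = 2^6 · 3.
Divisors of 192: 1, 2, 3, 4, 6, 8, 12, 16, 24, 32, 48, 64, 96, 192.
Test each divisor d:
82^1 ≡ 82
82^2 ≡ 162
82^3 ≡ 160
82^4 ≡ 189
82^6 ≡ 124
82^8 ≡ 16
82^12 ≡ 129
82^16 ≡ 63
82^24 ≡ 43
82^32 ≡ 109
82^48 ≡ 112
82^64 ≡ 108
82^96 ≡ 192
82^192 ≡ 1
Thus |⟨82⟩| = ord(82) = 192.
[(Z/193Z)^× : ⟨82⟩] = 192/192 = 1.

1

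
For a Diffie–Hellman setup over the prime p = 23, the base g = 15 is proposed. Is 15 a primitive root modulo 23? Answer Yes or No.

φ(23) = 23 − 1 = 22 = 2 · 11.
It suffices to check that the order of 15 is not a proper divisor of 22: compute 15^(22/q) for q ∈ {2, 11}.
15^11 ≡ 22 (mod 23)  [q = 2: ≢ 1 ✓]
15^2 ≡ 18 (mod 23)  [q = 11: ≢ 1 ✓]
None equal 1, so ord_23(15) = 22: 15 is a primitive root.

Yes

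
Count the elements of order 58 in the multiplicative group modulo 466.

28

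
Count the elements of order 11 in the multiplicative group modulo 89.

φ(89) = 89 − 1 = 88 = 2^3 · 11.
Since (Z/89Z)^× is cyclic of order 88, the number of elements of order d is φ(d) when d | 88 and 0 otherwise.
11 | 88, and φ(11) = 11 − 1 = 10.

10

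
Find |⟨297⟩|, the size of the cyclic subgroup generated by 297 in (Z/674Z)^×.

16

The order of 297 must divide φ(674) = φ(2)·φ(337) = 1·336 = 336 = 2^4 · 3 · 7.
Divisors of 336: 1, 2, 3, 4, 6, 7, 8, 12, 14, 16, 21, 24, 28, 42, 48, 56, 84, 112, 168, 336.
Evaluate successive powers at the divisors of 336:
297^1 ≡ 297 (mod 674)
297^2 ≡ 589 (mod 674)
297^3 ≡ 367 (mod 674)
297^4 ≡ 485 (mod 674)
297^6 ≡ 563 (mod 674)
297^7 ≡ 59 (mod 674)
297^8 ≡ 673 (mod 674)
297^12 ≡ 189 (mod 674)
297^14 ≡ 111 (mod 674)
297^16 ≡ 1 (mod 674) ✓
The smallest such exponent is 16, so the order of 297 is 16.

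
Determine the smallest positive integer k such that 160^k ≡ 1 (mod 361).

The order of 160 must divide φ(361) = φ(19^2) = 19·(19−1) = 342 = 2 · 3^2 · 19.
Divisors of 342: 1, 2, 3, 6, 9, 18, 19, 38, 57, 114, 171, 342.
Check 160^d mod 361 for each divisor in increasing order:
160^1 ≡ 160
160^2 ≡ 330
160^3 ≡ 94
160^6 ≡ 172
160^9 ≡ 284
160^18 ≡ 153
160^19 ≡ 293
160^38 ≡ 292
160^57 ≡ 360
160^114 ≡ 1
Therefore the multiplicative order of 160 modulo 361 is 114.

114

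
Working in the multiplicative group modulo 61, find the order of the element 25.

15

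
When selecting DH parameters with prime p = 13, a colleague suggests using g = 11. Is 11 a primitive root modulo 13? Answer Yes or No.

Yes

φ(13) = 13 − 1 = 12 = 2^2 · 3.
11 is a primitive root mod 13 iff 11^(φ(13)/q) ≢ 1 for every prime q | φ(13), i.e. q ∈ {2, 3}.
11^6 ≡ 12 (mod 13)  [q = 2: ≢ 1 ✓]
11^4 ≡ 3 (mod 13)  [q = 3: ≢ 1 ✓]
Every test exponent gives a nontrivial residue, hence 11 generates the full group.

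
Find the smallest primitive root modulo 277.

5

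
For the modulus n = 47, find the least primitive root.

φ(47) = 47 − 1 = 46 = 2 · 23.
g is a primitive root iff g^(46/q) ≢ 1 (mod 47) for each prime q ∈ {2, 23}.
g = 2: 2^23 ≡ 1 — hits 1, so not a primitive root.
g = 3: 3^23 ≡ 1 — hits 1, so not a primitive root.
g = 4: 4^23 ≡ 1 — hits 1, so not a primitive root.
g = 5: 5^23 ≡ 46; 5^2 ≡ 25 — none is 1, so 5 is a primitive root.
So 5 is the smallest generator of (Z/47Z)^×.

5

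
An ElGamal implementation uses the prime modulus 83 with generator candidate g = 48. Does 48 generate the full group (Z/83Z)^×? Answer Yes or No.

φ(83) = 83 − 1 = 82 = 2 · 41.
48 is a primitive root mod 83 iff 48^(φ(83)/q) ≢ 1 for every prime q | φ(83), i.e. q ∈ {2, 41}.
48^41 ≡ 1 (mod 83)  [q = 2: ≡ 1 ✗]
48^2 ≡ 63 (mod 83)  [q = 41: ≢ 1 ✓]
48^41 ≡ 1 shows ord(48) | 41, strictly less than φ(83); not a primitive root.

No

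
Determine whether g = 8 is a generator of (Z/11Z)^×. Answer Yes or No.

Yes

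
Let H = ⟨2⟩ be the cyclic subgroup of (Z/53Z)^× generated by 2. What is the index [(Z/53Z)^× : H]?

1

By Lagrange's theorem, ord_53(2) divides φ(53) = 53 − 1 = 52 = 2^2 · 13.
Divisors of 52: 1, 2, 4, 13, 26, 52.
Check 2^d mod 53 for each divisor in increasing order:
2^1 ≡ 2
2^2 ≡ 4
2^4 ≡ 16
2^13 ≡ 30
2^26 ≡ 52
2^52 ≡ 1
So ord_53(2) = 52, hence |⟨2⟩| = 52.
Index = |(Z/53Z)^×| / |⟨2⟩| = 52 / 52 = 1.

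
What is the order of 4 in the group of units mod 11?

Since 4 ∈ (Z/11Z)^×, its order divides φ(11) = 11 − 1 = 10 = 2 · 5.
Divisors of 10: 1, 2, 5, 10.
Evaluate successive powers at the divisors of 10:
4^1 ≡ 4 (mod 11)
4^2 ≡ 5 (mod 11)
4^5 ≡ 1 (mod 11) ✓
Hence ord(4) = 5.

5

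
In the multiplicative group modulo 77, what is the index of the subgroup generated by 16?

The order of 16 must divide φ(77) = φ(7·11) = (7−1)·(11−1) = 6·10 = 60 = 2^2 · 3 · 5.
Divisors of 60: 1, 2, 3, 4, 5, 6, 10, 12, 15, 20, 30, 60.
Evaluate successive powers at the divisors of 60:
16^1 ≡ 16 (mod 77)
16^2 ≡ 25 (mod 77)
16^3 ≡ 15 (mod 77)
16^4 ≡ 9 (mod 77)
16^5 ≡ 67 (mod 77)
16^6 ≡ 71 (mod 77)
16^10 ≡ 23 (mod 77)
16^12 ≡ 36 (mod 77)
16^15 ≡ 1 (mod 77) ✓
So ord_77(16) = 15, hence |⟨16⟩| = 15.
The index is φ(77) / ord(16) = 60 / 15 = 4.

4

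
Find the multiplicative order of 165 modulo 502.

250

Since 165 ∈ (Z/502Z)^×, its order divides φ(502) = φ(2)·φ(251) = 1·250 = 250 = 2 · 5^3.
Divisors of 250: 1, 2, 5, 10, 25, 50, 125, 250.
Test each divisor d:
165^1 ≡ 165 (mod 502)
165^2 ≡ 117 (mod 502)
165^5 ≡ 187 (mod 502)
165^10 ≡ 331 (mod 502)
165^25 ≡ 283 (mod 502)
165^50 ≡ 271 (mod 502)
165^125 ≡ 501 (mod 502)
165^250 ≡ 1 (mod 502) ✓
So ord_502(165) = 250.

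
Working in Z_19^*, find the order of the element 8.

6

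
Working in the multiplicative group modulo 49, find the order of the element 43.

7

ord(43) | φ(49) = φ(7^2) = 7·(7−1) = 42 = 2 · 3 · 7.
Divisors of 42: 1, 2, 3, 6, 7, 14, 21, 42.
Test each divisor d:
43^1 ≡ 43 (mod 49)
43^2 ≡ 36 (mod 49)
43^3 ≡ 29 (mod 49)
43^6 ≡ 8 (mod 49)
43^7 ≡ 1 (mod 49) ✓
Therefore the multiplicative order of 43 modulo 49 is 7.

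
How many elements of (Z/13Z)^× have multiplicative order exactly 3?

2

φ(13) = 13 − 1 = 12 = 2^2 · 3.
In a cyclic group of order 12, there are φ(d) elements of order d for each divisor d of 12, and zero for non-divisors.
3 | 12, and φ(3) = 3 − 1 = 2.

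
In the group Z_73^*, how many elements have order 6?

2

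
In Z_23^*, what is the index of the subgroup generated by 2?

The order of 2 must divide φ(23) = 23 − 1 = 22 = 2 · 11.
Divisors of 22: 1, 2, 11, 22.
Compute 2^d (mod 23) for the divisors d until we hit 1:
2^1 ≡ 2
2^2 ≡ 4
2^11 ≡ 1
Thus |⟨2⟩| = ord(2) = 11.
Index = |(Z/23Z)^×| / |⟨2⟩| = 22 / 11 = 2.

2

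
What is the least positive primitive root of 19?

2

φ(19) = 19 − 1 = 18 = 2 · 3^2.
Test candidates g = 2, 3, … against the prime factors q ∈ {2, 3} of φ(19): g is a generator iff g^(18/q) ≢ 1 for every such q.
g = 2: 2^9 ≡ 18; 2^6 ≡ 7 — none is 1, so 2 is a primitive root.
So 2 is the smallest generator of (Z/19Z)^×.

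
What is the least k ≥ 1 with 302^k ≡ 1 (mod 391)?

44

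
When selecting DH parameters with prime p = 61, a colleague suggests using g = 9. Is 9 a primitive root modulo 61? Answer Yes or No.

No

φ(61) = 61 − 1 = 60 = 2^2 · 3 · 5.
Test 9^(60/q) mod 61 for each prime factor q of 60:
9^30 ≡ 1 (mod 61)  [q = 2: ≡ 1 ✗]
9^20 ≡ 1 (mod 61)  [q = 3: ≡ 1 ✗]
9^12 ≡ 20 (mod 61)  [q = 5: ≢ 1 ✓]
9^30 ≡ 1 shows ord(9) | 30, strictly less than φ(61); not a primitive root.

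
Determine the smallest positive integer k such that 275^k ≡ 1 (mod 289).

ord(275) | φ(289) = φ(17^2) = 17·(17−1) = 272 = 2^4 · 17.
Divisors of 272: 1, 2, 4, 8, 16, 17, 34, 68, 136, 272.
Check 275^d mod 289 for each divisor in increasing order:
275^1 ≡ 275 (mod 289)
275^2 ≡ 196 (mod 289)
275^4 ≡ 268 (mod 289)
275^8 ≡ 152 (mod 289)
275^16 ≡ 273 (mod 289)
275^17 ≡ 224 (mod 289)
275^34 ≡ 179 (mod 289)
275^68 ≡ 251 (mod 289)
275^136 ≡ 288 (mod 289)
275^272 ≡ 1 (mod 289) ✓
Hence ord(275) = 272.

272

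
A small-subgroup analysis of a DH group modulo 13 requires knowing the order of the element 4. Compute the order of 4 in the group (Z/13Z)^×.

By Lagrange's theorem, ord_13(4) divides φ(13) = 13 − 1 = 12 = 2^2 · 3.
Divisors of 12: 1, 2, 3, 4, 6, 12.
Evaluate successive powers at the divisors of 12:
4^1 ≡ 4
4^2 ≡ 3
4^3 ≡ 12
4^4 ≡ 9
4^6 ≡ 1
Therefore the multiplicative order of 4 modulo 13 is 6.

6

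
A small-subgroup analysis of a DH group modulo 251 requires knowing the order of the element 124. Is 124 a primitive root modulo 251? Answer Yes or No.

φ(251) = 251 − 1 = 250 = 2 · 5^3.
124 is a primitive root mod 251 iff 124^(φ(251)/q) ≢ 1 for every prime q | φ(251), i.e. q ∈ {2, 5}.
124^125 ≡ 1 (mod 251)  [q = 2: ≡ 1 ✗]
124^50 ≡ 219 (mod 251)  [q = 5: ≢ 1 ✓]
The check at q = 2 fails, so 124 generates a proper subgroup.

No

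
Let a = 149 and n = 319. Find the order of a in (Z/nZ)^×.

By Lagrange's theorem, ord_319(149) divides φ(319) = φ(11·29) = (11−1)·(29−1) = 10·28 = 280 = 2^3 · 5 · 7.
Divisors of 280: 1, 2, 4, 5, 7, 8, 10, 14, 20, 28, 35, 40, 56, 70, 140, 280.
Compute 149^d (mod 319) for the divisors d until we hit 1:
149^1 ≡ 149
149^2 ≡ 190
149^4 ≡ 53
149^5 ≡ 241
149^7 ≡ 173
149^8 ≡ 257
149^10 ≡ 23
149^14 ≡ 262
149^20 ≡ 210
149^28 ≡ 59
149^35 ≡ 318
149^40 ≡ 78
149^56 ≡ 291
149^70 ≡ 1
Therefore the multiplicative order of 149 modulo 319 is 70.

70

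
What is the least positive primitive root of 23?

φ(23) = 23 − 1 = 22 = 2 · 11.
Test candidates g = 2, 3, … against the prime factors q ∈ {2, 11} of φ(23): g is a generator iff g^(22/q) ≢ 1 for every such q.
g = 2: 2^11 ≡ 1 — hits 1, so not a primitive root.
g = 3: 3^11 ≡ 1 — hits 1, so not a primitive root.
g = 4: 4^11 ≡ 1 — hits 1, so not a primitive root.
g = 5: 5^11 ≡ 22; 5^2 ≡ 2 — none is 1, so 5 is a primitive root.
So 5 is the smallest generator of (Z/23Z)^×.

5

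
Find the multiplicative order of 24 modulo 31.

30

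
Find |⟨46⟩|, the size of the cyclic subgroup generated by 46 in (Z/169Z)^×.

156

Since 46 ∈ (Z/169Z)^×, its order divides φ(169) = φ(13^2) = 13·(13−1) = 156 = 2^2 · 3 · 13.
Divisors of 156: 1, 2, 3, 4, 6, 12, 13, 26, 39, 52, 78, 156.
Check 46^d mod 169 for each divisor in increasing order:
46^1 ≡ 46 (mod 169)
46^2 ≡ 88 (mod 169)
46^3 ≡ 161 (mod 169)
46^4 ≡ 139 (mod 169)
46^6 ≡ 64 (mod 169)
46^12 ≡ 40 (mod 169)
46^13 ≡ 150 (mod 169)
46^26 ≡ 23 (mod 169)
46^39 ≡ 70 (mod 169)
46^52 ≡ 22 (mod 169)
46^78 ≡ 168 (mod 169)
46^156 ≡ 1 (mod 169) ✓
Therefore the multiplicative order of 46 modulo 169 is 156.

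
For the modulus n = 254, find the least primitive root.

3

φ(254) = φ(2)·φ(127) = 1·126 = 126 = 2 · 3^2 · 7.
g is a primitive root iff g^(126/q) ≢ 1 (mod 254) for each prime q ∈ {2, 3, 7}.
g = 2: gcd(2, 254) = 2 > 1, not a unit — skip.
g = 3: 3^63 ≡ 253; 3^42 ≡ 107; 3^18 ≡ 131 — none is 1, so 3 is a primitive root.
The smallest primitive root modulo 254 is 3.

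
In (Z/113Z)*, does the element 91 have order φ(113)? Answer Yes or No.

No

φ(113) = 113 − 1 = 112 = 2^4 · 7.
An element g generates (Z/113Z)^× iff g^(112/q) ≢ 1 (mod 113) for each prime q ∈ {2, 7}.
91^56 ≡ 1 (mod 113)  [q = 2: ≡ 1 ✗]
91^16 ≡ 28 (mod 113)  [q = 7: ≢ 1 ✓]
Since 91^56 ≡ 1, the order of 91 divides 56 < 112, so 91 is not a primitive root.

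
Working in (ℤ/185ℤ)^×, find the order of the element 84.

By Lagrange's theorem, ord_185(84) divides φ(185) = φ(5·37) = (5−1)·(37−1) = 4·36 = 144 = 2^4 · 3^2.
Divisors of 144: 1, 2, 3, 4, 6, 8, 9, 12, 16, 18, 24, 36, 48, 72, 144.
Evaluate successive powers at the divisors of 144:
84^1 ≡ 84 (mod 185)
84^2 ≡ 26 (mod 185)
84^3 ≡ 149 (mod 185)
84^4 ≡ 121 (mod 185)
84^6 ≡ 1 (mod 185) ✓
The smallest such exponent is 6, so the order of 84 is 6.

6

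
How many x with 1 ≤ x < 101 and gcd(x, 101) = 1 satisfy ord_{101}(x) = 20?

φ(101) = 101 − 1 = 100 = 2^2 · 5^2.
(Z/101Z)^× is cyclic (|G| = 100); a cyclic group of order m has exactly φ(d) elements of each order d | m, and none otherwise.
20 = 2^2 · 5 divides 100, and φ(20) = 8.

8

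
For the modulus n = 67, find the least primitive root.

2

φ(67) = 67 − 1 = 66 = 2 · 3 · 11.
Test candidates g = 2, 3, … against the prime factors q ∈ {2, 3, 11} of φ(67): g is a generator iff g^(66/q) ≢ 1 for every such q.
g = 2: 2^33 ≡ 66; 2^22 ≡ 37; 2^6 ≡ 64 — none is 1, so 2 is a primitive root.
The smallest primitive root modulo 67 is 2.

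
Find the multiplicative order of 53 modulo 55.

20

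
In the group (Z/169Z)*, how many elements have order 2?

1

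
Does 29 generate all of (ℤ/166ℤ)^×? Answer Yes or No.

No

φ(166) = φ(2)·φ(83) = 1·82 = 82 = 2 · 41.
An element g generates (Z/166Z)^× iff g^(82/q) ≢ 1 (mod 166) for each prime q ∈ {2, 41}.
29^41 ≡ 1 (mod 166)  [q = 2: ≡ 1 ✗]
29^2 ≡ 11 (mod 166)  [q = 41: ≢ 1 ✓]
The check at q = 2 fails, so 29 generates a proper subgroup.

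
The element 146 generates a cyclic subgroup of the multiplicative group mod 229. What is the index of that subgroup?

ord(146) | φ(229) = 229 − 1 = 228 = 2^2 · 3 · 19.
Divisors of 228: 1, 2, 3, 4, 6, 12, 19, 38, 57, 76, 114, 228.
Test each divisor d:
146^1 ≡ 146 (mod 229)
146^2 ≡ 19 (mod 229)
146^3 ≡ 26 (mod 229)
146^4 ≡ 132 (mod 229)
146^6 ≡ 218 (mod 229)
146^12 ≡ 121 (mod 229)
146^19 ≡ 95 (mod 229)
146^38 ≡ 94 (mod 229)
146^57 ≡ 228 (mod 229)
146^76 ≡ 134 (mod 229)
146^114 ≡ 1 (mod 229) ✓
Thus |⟨146⟩| = ord(146) = 114.
The index is φ(229) / ord(146) = 228 / 114 = 2.

2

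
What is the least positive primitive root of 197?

2

φ(197) = 197 − 1 = 196 = 2^2 · 7^2.
g is a primitive root iff g^(196/q) ≢ 1 (mod 197) for each prime q ∈ {2, 7}.
g = 2: 2^98 ≡ 196; 2^28 ≡ 104 — none is 1, so 2 is a primitive root.
The smallest primitive root modulo 197 is 2.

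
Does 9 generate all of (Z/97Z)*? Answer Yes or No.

φ(97) = 97 − 1 = 96 = 2^5 · 3.
It suffices to check that the order of 9 is not a proper divisor of 96: compute 9^(96/q) for q ∈ {2, 3}.
9^48 ≡ 1 (mod 97)  [q = 2: ≡ 1 ✗]
9^32 ≡ 61 (mod 97)  [q = 3: ≢ 1 ✓]
Since 9^48 ≡ 1, the order of 9 divides 48 < 96, so 9 is not a primitive root.

No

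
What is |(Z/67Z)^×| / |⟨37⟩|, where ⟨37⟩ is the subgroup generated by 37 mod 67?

22

Since 37 ∈ (Z/67Z)^×, its order divides φ(67) = 67 − 1 = 66 = 2 · 3 · 11.
Divisors of 66: 1, 2, 3, 6, 11, 22, 33, 66.
Check 37^d mod 67 for each divisor in increasing order:
37^1 ≡ 37 (mod 67)
37^2 ≡ 29 (mod 67)
37^3 ≡ 1 (mod 67) ✓
The order of 37 is 3, so the subgroup it generates has 3 elements.
The index is φ(67) / ord(37) = 66 / 3 = 22.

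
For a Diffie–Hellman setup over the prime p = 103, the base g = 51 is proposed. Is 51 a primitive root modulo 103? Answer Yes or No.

φ(103) = 103 − 1 = 102 = 2 · 3 · 17.
Test 51^(102/q) mod 103 for each prime factor q of 102:
51^51 ≡ 102 (mod 103)  [q = 2: ≢ 1 ✓]
51^34 ≡ 56 (mod 103)  [q = 3: ≢ 1 ✓]
51^6 ≡ 66 (mod 103)  [q = 17: ≢ 1 ✓]
Every test exponent gives a nontrivial residue, hence 51 generates the full group.

Yes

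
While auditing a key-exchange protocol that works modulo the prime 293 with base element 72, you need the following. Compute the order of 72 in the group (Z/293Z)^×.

292

By Lagrange's theorem, ord_293(72) divides φ(293) = 293 − 1 = 292 = 2^2 · 73.
Divisors of 292: 1, 2, 4, 73, 146, 292.
Test each divisor d:
72^1 ≡ 72 (mod 293)
72^2 ≡ 203 (mod 293)
72^4 ≡ 189 (mod 293)
72^73 ≡ 138 (mod 293)
72^146 ≡ 292 (mod 293)
72^292 ≡ 1 (mod 293) ✓
Therefore the multiplicative order of 72 modulo 293 is 292.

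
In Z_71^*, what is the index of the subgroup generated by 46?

7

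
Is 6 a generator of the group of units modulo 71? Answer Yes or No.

φ(71) = 71 − 1 = 70 = 2 · 5 · 7.
Test 6^(70/q) mod 71 for each prime factor q of 70:
6^35 ≡ 1 (mod 71)  [q = 2: ≡ 1 ✗]
6^14 ≡ 5 (mod 71)  [q = 5: ≢ 1 ✓]
6^10 ≡ 20 (mod 71)  [q = 7: ≢ 1 ✓]
6^35 ≡ 1 shows ord(6) | 35, strictly less than φ(71); not a primitive root.

No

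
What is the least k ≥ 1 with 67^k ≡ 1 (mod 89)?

11

Since 67 ∈ (Z/89Z)^×, its order divides φ(89) = 89 − 1 = 88 = 2^3 · 11.
Divisors of 88: 1, 2, 4, 8, 11, 22, 44, 88.
Evaluate successive powers at the divisors of 88:
67^1 ≡ 67
67^2 ≡ 39
67^4 ≡ 8
67^8 ≡ 64
67^11 ≡ 1
The smallest such exponent is 11, so the order of 67 is 11.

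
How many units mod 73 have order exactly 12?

φ(73) = 73 − 1 = 72 = 2^3 · 3^2.
(Z/73Z)^× is cyclic (|G| = 72); a cyclic group of order m has exactly φ(d) elements of each order d | m, and none otherwise.
12 = 2^2 · 3 divides 72, and φ(12) = 4.

4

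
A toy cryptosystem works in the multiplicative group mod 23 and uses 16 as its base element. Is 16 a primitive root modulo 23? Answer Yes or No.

No

φ(23) = 23 − 1 = 22 = 2 · 11.
It suffices to check that the order of 16 is not a proper divisor of 22: compute 16^(22/q) for q ∈ {2, 11}.
16^11 ≡ 1 (mod 23)  [q = 2: ≡ 1 ✗]
16^2 ≡ 3 (mod 23)  [q = 11: ≢ 1 ✓]
Since 16^11 ≡ 1, the order of 16 divides 11 < 22, so 16 is not a primitive root.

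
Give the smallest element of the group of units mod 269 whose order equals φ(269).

2

φ(269) = 269 − 1 = 268 = 2^2 · 67.
Test candidates g = 2, 3, … against the prime factors q ∈ {2, 67} of φ(269): g is a generator iff g^(268/q) ≢ 1 for every such q.
g = 2: 2^134 ≡ 268; 2^4 ≡ 16 — none is 1, so 2 is a primitive root.
The smallest primitive root modulo 269 is 2.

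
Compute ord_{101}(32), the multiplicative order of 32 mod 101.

20

ord(32) | φ(101) = 101 − 1 = 100 = 2^2 · 5^2.
Divisors of 100: 1, 2, 4, 5, 10, 20, 25, 50, 100.
Evaluate successive powers at the divisors of 100:
32^1 ≡ 32
32^2 ≡ 14
32^4 ≡ 95
32^5 ≡ 10
32^10 ≡ 100
32^20 ≡ 1
So ord_101(32) = 20.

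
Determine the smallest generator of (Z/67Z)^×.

2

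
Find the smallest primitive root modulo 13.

φ(13) = 13 − 1 = 12 = 2^2 · 3.
Test candidates g = 2, 3, … against the prime factors q ∈ {2, 3} of φ(13): g is a generator iff g^(12/q) ≢ 1 for every such q.
g = 2: 2^6 ≡ 12; 2^4 ≡ 3 — none is 1, so 2 is a primitive root.
So 2 is the smallest generator of (Z/13Z)^×.

2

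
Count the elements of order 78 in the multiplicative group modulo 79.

24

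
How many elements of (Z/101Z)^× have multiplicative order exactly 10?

φ(101) = 101 − 1 = 100 = 2^2 · 5^2.
(Z/101Z)^× is cyclic (|G| = 100); a cyclic group of order m has exactly φ(d) elements of each order d | m, and none otherwise.
10 = 2 · 5 divides 100, and φ(10) = 4.

4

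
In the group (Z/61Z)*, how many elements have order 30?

φ(61) = 61 − 1 = 60 = 2^2 · 3 · 5.
(Z/61Z)^× is cyclic (|G| = 60); a cyclic group of order m has exactly φ(d) elements of each order d | m, and none otherwise.
30 = 2 · 3 · 5 divides 60, and φ(30) = 8.

8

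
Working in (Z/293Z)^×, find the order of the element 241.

292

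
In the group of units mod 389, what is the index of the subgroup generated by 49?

4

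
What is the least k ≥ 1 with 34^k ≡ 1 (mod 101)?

The order of 34 must divide φ(101) = 101 − 1 = 100 = 2^2 · 5^2.
Divisors of 100: 1, 2, 4, 5, 10, 20, 25, 50, 100.
Check 34^d mod 101 for each divisor in increasing order:
34^1 ≡ 34
34^2 ≡ 45
34^4 ≡ 5
34^5 ≡ 69
34^10 ≡ 14
34^20 ≡ 95
34^25 ≡ 91
34^50 ≡ 100
34^100 ≡ 1
The smallest such exponent is 100, so the order of 34 is 100.

100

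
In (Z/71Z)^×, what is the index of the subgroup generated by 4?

2

ord(4) | φ(71) = 71 − 1 = 70 = 2 · 5 · 7.
Divisors of 70: 1, 2, 5, 7, 10, 14, 35, 70.
Evaluate successive powers at the divisors of 70:
4^1 ≡ 4
4^2 ≡ 16
4^5 ≡ 30
4^7 ≡ 54
4^10 ≡ 48
4^14 ≡ 5
4^35 ≡ 1
The order of 4 is 35, so the subgroup it generates has 35 elements.
Index = |(Z/71Z)^×| / |⟨4⟩| = 70 / 35 = 2.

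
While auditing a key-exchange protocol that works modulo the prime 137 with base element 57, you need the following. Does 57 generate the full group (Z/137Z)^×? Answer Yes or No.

Yes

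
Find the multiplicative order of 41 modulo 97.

96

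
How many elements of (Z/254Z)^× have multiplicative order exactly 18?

6

φ(254) = φ(2)·φ(127) = 1·126 = 126 = 2 · 3^2 · 7.
(Z/254Z)^× is cyclic (|G| = 126); a cyclic group of order m has exactly φ(d) elements of each order d | m, and none otherwise.
18 = 2 · 3^2 divides 126, and φ(18) = 6.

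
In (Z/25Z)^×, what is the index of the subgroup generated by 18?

5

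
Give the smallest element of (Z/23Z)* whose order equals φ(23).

φ(23) = 23 − 1 = 22 = 2 · 11.
g is a primitive root iff g^(22/q) ≢ 1 (mod 23) for each prime q ∈ {2, 11}.
g = 2: 2^11 ≡ 1 — hits 1, so not a primitive root.
g = 3: 3^11 ≡ 1 — hits 1, so not a primitive root.
g = 4: 4^11 ≡ 1 — hits 1, so not a primitive root.
g = 5: 5^11 ≡ 22; 5^2 ≡ 2 — none is 1, so 5 is a primitive root.
The smallest primitive root modulo 23 is 5.

5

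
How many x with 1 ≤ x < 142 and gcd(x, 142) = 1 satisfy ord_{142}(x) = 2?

φ(142) = φ(2)·φ(71) = 1·70 = 70 = 2 · 5 · 7.
Since (Z/142Z)^× is cyclic of order 70, the number of elements of order d is φ(d) when d | 70 and 0 otherwise.
2 | 70, and φ(2) = 2 − 1 = 1.

1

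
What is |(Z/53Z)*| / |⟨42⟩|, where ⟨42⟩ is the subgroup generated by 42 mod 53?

4

Since 42 ∈ (Z/53Z)^×, its order divides φ(53) = 53 − 1 = 52 = 2^2 · 13.
Divisors of 52: 1, 2, 4, 13, 26, 52.
Test each divisor d:
42^1 ≡ 42 (mod 53)
42^2 ≡ 15 (mod 53)
42^4 ≡ 13 (mod 53)
42^13 ≡ 1 (mod 53) ✓
So ord_53(42) = 13, hence |⟨42⟩| = 13.
The index is φ(53) / ord(42) = 52 / 13 = 4.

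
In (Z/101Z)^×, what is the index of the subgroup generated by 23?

2

By Lagrange's theorem, ord_101(23) divides φ(101) = 101 − 1 = 100 = 2^2 · 5^2.
Divisors of 100: 1, 2, 4, 5, 10, 20, 25, 50, 100.
Evaluate successive powers at the divisors of 100:
23^1 ≡ 23
23^2 ≡ 24
23^4 ≡ 71
23^5 ≡ 17
23^10 ≡ 87
23^20 ≡ 95
23^25 ≡ 100
23^50 ≡ 1
The order of 23 is 50, so the subgroup it generates has 50 elements.
[(Z/101Z)^× : ⟨23⟩] = 100/50 = 2.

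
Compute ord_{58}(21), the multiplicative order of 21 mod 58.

28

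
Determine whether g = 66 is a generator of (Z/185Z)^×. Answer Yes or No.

No

185 = 5 · 37 is a product of two distinct odd primes, so (Z/185Z)^× ≅ (Z/5Z)^× × (Z/37Z)^× is not cyclic.
No primitive root modulo 185 exists; in particular 66 is not one.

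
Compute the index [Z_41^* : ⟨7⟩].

The order of 7 must divide φ(41) = 41 − 1 = 40 = 2^3 · 5.
Divisors of 40: 1, 2, 4, 5, 8, 10, 20, 40.
Compute 7^d (mod 41) for the divisors d until we hit 1:
7^1 ≡ 7 (mod 41)
7^2 ≡ 8 (mod 41)
7^4 ≡ 23 (mod 41)
7^5 ≡ 38 (mod 41)
7^8 ≡ 37 (mod 41)
7^10 ≡ 9 (mod 41)
7^20 ≡ 40 (mod 41)
7^40 ≡ 1 (mod 41) ✓
So ord_41(7) = 40, hence |⟨7⟩| = 40.
Index = |(Z/41Z)^×| / |⟨7⟩| = 40 / 40 = 1.

1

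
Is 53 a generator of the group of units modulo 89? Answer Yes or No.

φ(89) = 89 − 1 = 88 = 2^3 · 11.
An element g generates (Z/89Z)^× iff g^(88/q) ≢ 1 (mod 89) for each prime q ∈ {2, 11}.
53^44 ≡ 1 (mod 89)  [q = 2: ≡ 1 ✗]
53^8 ≡ 64 (mod 89)  [q = 11: ≢ 1 ✓]
The check at q = 2 fails, so 53 generates a proper subgroup.

No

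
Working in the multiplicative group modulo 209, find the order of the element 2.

90

Since 2 ∈ (Z/209Z)^×, its order divides φ(209) = φ(11·19) = (11−1)·(19−1) = 10·18 = 180 = 2^2 · 3^2 · 5.
Divisors of 180: 1, 2, 3, 4, 5, 6, 9, 10, 12, 15, 18, 20, 30, 36, 45, 60, 90, 180.
Evaluate successive powers at the divisors of 180:
2^1 ≡ 2 (mod 209)
2^2 ≡ 4 (mod 209)
2^3 ≡ 8 (mod 209)
2^4 ≡ 16 (mod 209)
2^5 ≡ 32 (mod 209)
2^6 ≡ 64 (mod 209)
2^9 ≡ 94 (mod 209)
2^10 ≡ 188 (mod 209)
2^12 ≡ 125 (mod 209)
2^15 ≡ 164 (mod 209)
2^18 ≡ 58 (mod 209)
2^20 ≡ 23 (mod 209)
2^30 ≡ 144 (mod 209)
2^36 ≡ 20 (mod 209)
2^45 ≡ 208 (mod 209)
2^60 ≡ 45 (mod 209)
2^90 ≡ 1 (mod 209) ✓
Therefore the multiplicative order of 2 modulo 209 is 90.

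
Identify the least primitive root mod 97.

5

φ(97) = 97 − 1 = 96 = 2^5 · 3.
Test candidates g = 2, 3, … against the prime factors q ∈ {2, 3} of φ(97): g is a generator iff g^(96/q) ≢ 1 for every such q.
g = 2: 2^48 ≡ 1 — hits 1, so not a primitive root.
g = 3: 3^48 ≡ 1 — hits 1, so not a primitive root.
g = 4: 4^48 ≡ 1 — hits 1, so not a primitive root.
g = 5: 5^48 ≡ 96; 5^32 ≡ 35 — none is 1, so 5 is a primitive root.
Hence the least primitive root of 97 is 5.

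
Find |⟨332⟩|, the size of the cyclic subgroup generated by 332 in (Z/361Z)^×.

171

Since 332 ∈ (Z/361Z)^×, its order divides φ(361) = φ(19^2) = 19·(19−1) = 342 = 2 · 3^2 · 19.
Divisors of 342: 1, 2, 3, 6, 9, 18, 19, 38, 57, 114, 171, 342.
Compute 332^d (mod 361) for the divisors d until we hit 1:
332^1 ≡ 332 (mod 361)
332^2 ≡ 119 (mod 361)
332^3 ≡ 159 (mod 361)
332^6 ≡ 11 (mod 361)
332^9 ≡ 305 (mod 361)
332^18 ≡ 248 (mod 361)
332^19 ≡ 28 (mod 361)
332^38 ≡ 62 (mod 361)
332^57 ≡ 292 (mod 361)
332^114 ≡ 68 (mod 361)
332^171 ≡ 1 (mod 361) ✓
So ord_361(332) = 171.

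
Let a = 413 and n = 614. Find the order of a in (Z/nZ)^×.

306

ord(413) | φ(614) = φ(2)·φ(307) = 1·306 = 306 = 2 · 3^2 · 17.
Divisors of 306: 1, 2, 3, 6, 9, 17, 18, 34, 51, 102, 153, 306.
Test each divisor d:
413^1 ≡ 413 (mod 614)
413^2 ≡ 491 (mod 614)
413^3 ≡ 163 (mod 614)
413^6 ≡ 167 (mod 614)
413^9 ≡ 205 (mod 614)
413^17 ≡ 521 (mod 614)
413^18 ≡ 273 (mod 614)
413^34 ≡ 53 (mod 614)
413^51 ≡ 597 (mod 614)
413^102 ≡ 289 (mod 614)
413^153 ≡ 613 (mod 614)
413^306 ≡ 1 (mod 614) ✓
So ord_614(413) = 306.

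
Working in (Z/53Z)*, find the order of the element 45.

52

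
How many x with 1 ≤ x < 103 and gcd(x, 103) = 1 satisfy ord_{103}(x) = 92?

0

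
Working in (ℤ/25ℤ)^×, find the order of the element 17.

20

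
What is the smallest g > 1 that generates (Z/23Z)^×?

5

φ(23) = 23 − 1 = 22 = 2 · 11.
Test candidates g = 2, 3, … against the prime factors q ∈ {2, 11} of φ(23): g is a generator iff g^(22/q) ≢ 1 for every such q.
g = 2: 2^11 ≡ 1 — hits 1, so not a primitive root.
g = 3: 3^11 ≡ 1 — hits 1, so not a primitive root.
g = 4: 4^11 ≡ 1 — hits 1, so not a primitive root.
g = 5: 5^11 ≡ 22; 5^2 ≡ 2 — none is 1, so 5 is a primitive root.
Hence the least primitive root of 23 is 5.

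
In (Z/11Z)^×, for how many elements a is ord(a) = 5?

4

φ(11) = 11 − 1 = 10 = 2 · 5.
In a cyclic group of order 10, there are φ(d) elements of order d for each divisor d of 10, and zero for non-divisors.
5 | 10, and φ(5) = 5 − 1 = 4.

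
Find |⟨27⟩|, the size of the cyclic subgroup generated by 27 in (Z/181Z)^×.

The order of 27 must divide φ(181) = 181 − 1 = 180 = 2^2 · 3^2 · 5.
Divisors of 180: 1, 2, 3, 4, 5, 6, 9, 10, 12, 15, 18, 20, 30, 36, 45, 60, 90, 180.
Compute 27^d (mod 181) for the divisors d until we hit 1:
27^1 ≡ 27 (mod 181)
27^2 ≡ 5 (mod 181)
27^3 ≡ 135 (mod 181)
27^4 ≡ 25 (mod 181)
27^5 ≡ 132 (mod 181)
27^6 ≡ 125 (mod 181)
27^9 ≡ 42 (mod 181)
27^10 ≡ 48 (mod 181)
27^12 ≡ 59 (mod 181)
27^15 ≡ 1 (mod 181) ✓
Hence ord(27) = 15.

15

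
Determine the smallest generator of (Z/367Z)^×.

6

φ(367) = 367 − 1 = 366 = 2 · 3 · 61.
g is a primitive root iff g^(366/q) ≢ 1 (mod 367) for each prime q ∈ {2, 3, 61}.
g = 2: 2^183 ≡ 1 — hits 1, so not a primitive root.
g = 3: 3^183 ≡ 366; 3^122 ≡ 1 — hits 1, so not a primitive root.
g = 4: 4^183 ≡ 1 — hits 1, so not a primitive root.
g = 5: 5^183 ≡ 366; 5^122 ≡ 1 — hits 1, so not a primitive root.
g = 6: 6^183 ≡ 366; 6^122 ≡ 283; 6^6 ≡ 47 — none is 1, so 6 is a primitive root.
So 6 is the smallest generator of (Z/367Z)^×.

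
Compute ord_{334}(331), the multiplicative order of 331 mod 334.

166

The order of 331 must divide φ(334) = φ(2)·φ(167) = 1·166 = 166 = 2 · 83.
Divisors of 166: 1, 2, 83, 166.
Compute 331^d (mod 334) for the divisors d until we hit 1:
331^1 ≡ 331 (mod 334)
331^2 ≡ 9 (mod 334)
331^83 ≡ 333 (mod 334)
331^166 ≡ 1 (mod 334) ✓
The smallest such exponent is 166, so the order of 331 is 166.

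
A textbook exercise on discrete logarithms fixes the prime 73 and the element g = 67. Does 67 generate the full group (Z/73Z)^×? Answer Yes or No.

No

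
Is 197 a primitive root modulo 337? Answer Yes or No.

No

φ(337) = 337 − 1 = 336 = 2^4 · 3 · 7.
It suffices to check that the order of 197 is not a proper divisor of 336: compute 197^(336/q) for q ∈ {2, 3, 7}.
197^168 ≡ 336 (mod 337)  [q = 2: ≢ 1 ✓]
197^112 ≡ 208 (mod 337)  [q = 3: ≢ 1 ✓]
197^48 ≡ 1 (mod 337)  [q = 7: ≡ 1 ✗]
The check at q = 7 fails, so 197 generates a proper subgroup.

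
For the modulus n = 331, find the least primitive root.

3

φ(331) = 331 − 1 = 330 = 2 · 3 · 5 · 11.
g is a primitive root iff g^(330/q) ≢ 1 (mod 331) for each prime q ∈ {2, 3, 5, 11}.
g = 2: 2^165 ≡ 330; 2^110 ≡ 299; 2^66 ≡ 64; 2^30 ≡ 1 — hits 1, so not a primitive root.
g = 3: 3^165 ≡ 330; 3^110 ≡ 299; 3^66 ≡ 64; 3^30 ≡ 270 — none is 1, so 3 is a primitive root.
The smallest primitive root modulo 331 is 3.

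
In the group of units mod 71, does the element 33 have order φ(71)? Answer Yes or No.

Yes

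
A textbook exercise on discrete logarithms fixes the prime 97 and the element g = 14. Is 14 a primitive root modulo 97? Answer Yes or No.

Yes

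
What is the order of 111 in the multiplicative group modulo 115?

ord(111) | φ(115) = φ(5·23) = (5−1)·(23−1) = 4·22 = 88 = 2^3 · 11.
Divisors of 88: 1, 2, 4, 8, 11, 22, 44, 88.
Test each divisor d:
111^1 ≡ 111 (mod 115)
111^2 ≡ 16 (mod 115)
111^4 ≡ 26 (mod 115)
111^8 ≡ 101 (mod 115)
111^11 ≡ 91 (mod 115)
111^22 ≡ 1 (mod 115) ✓
So ord_115(111) = 22.

22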